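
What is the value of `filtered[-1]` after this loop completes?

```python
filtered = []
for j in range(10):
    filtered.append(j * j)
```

Last element of squares 0 to 9
`filtered` takes the values: [] → [0] → [0, 1] → [0, 1, 4] → [0, 1, 4, 9] → [0, 1, 4, 9, 16] → [0, 1, 4, 9, 16, 25] → [0, 1, 4, 9, 16, 25, 36] → [0, 1, 4, 9, 16, 25, 36, 49] → [0, 1, 4, 9, 16, 25, 36, 49, 64] → [0, 1, 4, 9, 16, 25, 36, 49, 64, 81]
So `filtered[-1]` = 81

Answer: 81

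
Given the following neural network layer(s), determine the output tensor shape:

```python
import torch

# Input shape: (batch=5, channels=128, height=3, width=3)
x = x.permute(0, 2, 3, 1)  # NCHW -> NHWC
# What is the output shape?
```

Input: (5, 128, 3, 3) -> Output: (5, 3, 3, 128)

Answer: (5, 3, 3, 128)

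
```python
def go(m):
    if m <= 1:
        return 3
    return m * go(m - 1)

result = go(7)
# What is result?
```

go(7) = 7 * 6 * 5 * 4 * 3 * 2 * 3 = 15120

Answer: 15120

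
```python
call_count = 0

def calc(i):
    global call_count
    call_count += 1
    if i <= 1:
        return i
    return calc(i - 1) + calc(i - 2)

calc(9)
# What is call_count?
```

Calls(i) = 1 + Calls(i-1) + Calls(i-2); Calls(0)=Calls(1)=1. For i=9 this gives 109.

Answer: 109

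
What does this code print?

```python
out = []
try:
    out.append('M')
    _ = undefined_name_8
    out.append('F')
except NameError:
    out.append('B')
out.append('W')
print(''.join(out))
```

Execution trace: 'M' (try body) → 'B' (except NameError) → 'W' (after the try/except). Output: MBW

Answer: MBW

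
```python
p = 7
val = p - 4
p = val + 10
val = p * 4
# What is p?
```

Trace:
`p = 7` → p = 7
`val = p - 4` → val = 3
`p = val + 10` → p = 13
`val = p * 4` → val = 52
So p = 13

Answer: 13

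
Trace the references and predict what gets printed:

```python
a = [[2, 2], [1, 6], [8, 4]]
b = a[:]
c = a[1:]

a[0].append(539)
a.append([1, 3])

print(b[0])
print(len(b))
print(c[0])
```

Key concept: slice with nested mutation.
Step by step:
`a = [[2, 2], [1, 6], [8, 4]]` → a = [[2, 2], [1, 6], [8, 4]]
`b = a[:]` → b = [[2, 2], [1, 6], [8, 4]]
`c = a[1:]` → c = [[1, 6], [8, 4]]
`a[0].append(539)` → a = [[2, 2, 539], [1, 6], [8, 4]]; b = [[2, 2, 539], [1, 6], [8, 4]]
`a.append([1, 3])` → a = [[2, 2, 539], [1, 6], [8, 4], [1, 3]]
`print(b[0])` → prints [2, 2, 539]
`print(len(b))` → prints 3
`print(c[0])` → prints [1, 6]

Answer:
[2, 2, 539]
3
[1, 6]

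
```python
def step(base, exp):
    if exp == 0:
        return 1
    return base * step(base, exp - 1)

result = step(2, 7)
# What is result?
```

step(2, 7) = 2 * 2 * 2 * 2 * 2 * 2 * 2 = 128

Answer: 128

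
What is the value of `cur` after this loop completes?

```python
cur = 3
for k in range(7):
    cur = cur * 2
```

Multiply by 2, 7 times: 3 * 2^7 = 384
`cur` takes the values: 3 → 6 → 12 → 24 → 48 → 96 → 192 → 384

Answer: 384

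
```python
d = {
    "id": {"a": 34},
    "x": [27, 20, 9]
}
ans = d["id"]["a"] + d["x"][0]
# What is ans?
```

Trace:
`d = { ...` → d = {'id': {'a': 34}, 'x': [27, 20, 9]}
`ans = d["id"]["a"] + d["x"][0]` → ans = 61
So ans = 61

Answer: 61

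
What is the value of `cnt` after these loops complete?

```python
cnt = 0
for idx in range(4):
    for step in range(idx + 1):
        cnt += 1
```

Triangle: 1 + 2 + ... + 4
`cnt` takes the values: 0 → 1 → 2 → 3 → 4 → 5 → 6 → 7 → 8 → 9 → 10

Answer: 10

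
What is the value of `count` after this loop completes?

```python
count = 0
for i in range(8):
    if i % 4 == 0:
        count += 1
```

Count numbers divisible by 4 in range(8)
`count` takes the values: 0 → 1 → 2

Answer: 2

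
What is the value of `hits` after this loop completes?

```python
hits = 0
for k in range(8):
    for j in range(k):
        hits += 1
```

Triangle number: 0+1+2+...+7
`hits` takes the values: 0 → 1 → 2 → 3 → 4 → 5 → 6 → 7 → 8 → 9 → 10 → 11 → 12 → 13 → 14 → 15 → 16 → 17 → 18 → 19 → 20 → 21 → 22 → 23 → 24 → 25 → 26 → 27 → 28

Answer: 28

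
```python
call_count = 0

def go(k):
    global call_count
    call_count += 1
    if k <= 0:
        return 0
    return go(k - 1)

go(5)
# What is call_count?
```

Linear recursion stepping by 1: 6 calls from k=5 down to ≤0.

Answer: 6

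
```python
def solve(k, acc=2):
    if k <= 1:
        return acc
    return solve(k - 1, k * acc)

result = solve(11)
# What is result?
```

Accumulator trace (n, acc): (11, 2) -> (10, 22) -> (9, 220) -> (8, 1980) -> (7, 15840) -> (6, 110880) -> (5, 665280) -> (4, 3326400) -> (3, 13305600) -> (2, 39916800) -> (1, 79833600) -> return 79833600

Answer: 79833600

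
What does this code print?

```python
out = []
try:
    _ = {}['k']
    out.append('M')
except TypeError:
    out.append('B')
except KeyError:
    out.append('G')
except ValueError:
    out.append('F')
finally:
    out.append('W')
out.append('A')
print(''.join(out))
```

Execution trace: 'G' (except KeyError) → 'W' (finally) → 'A' (after the try/except). Output: GWA

Answer: GWA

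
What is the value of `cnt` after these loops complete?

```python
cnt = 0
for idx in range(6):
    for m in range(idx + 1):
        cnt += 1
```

Triangle: 1 + 2 + ... + 6
`cnt` takes the values: 0 → 1 → 2 → 3 → 4 → 5 → 6 → 7 → 8 → 9 → 10 → 11 → 12 → 13 → 14 → 15 → 16 → 17 → 18 → 19 → 20 → 21

Answer: 21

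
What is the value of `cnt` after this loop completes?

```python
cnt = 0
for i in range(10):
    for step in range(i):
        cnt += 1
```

Triangle number: 0+1+2+...+9
`cnt` takes the values: 0 → 1 → 2 → 3 → 4 → 5 → 6 → 7 → 8 → 9 → 10 → 11 → 12 → 13 → 14 → 15 → 16 → 17 → 18 → 19 → 20 → 21 → 22 → 23 → 24 → 25 → 26 → 27 → 28 → 29 → … → 41 → 42 → 43 → 44 → 45

Answer: 45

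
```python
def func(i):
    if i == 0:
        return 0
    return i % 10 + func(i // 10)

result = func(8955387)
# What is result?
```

Sum of digits of 8955387: 7 + 8 + 3 + 5 + 5 + 9 + 8 = 45

Answer: 45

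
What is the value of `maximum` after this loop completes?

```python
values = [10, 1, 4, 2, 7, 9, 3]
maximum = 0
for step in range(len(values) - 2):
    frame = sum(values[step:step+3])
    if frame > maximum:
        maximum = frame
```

Max sum of 3-element window in [10, 1, 4, 2, 7, 9, 3]
`maximum` takes the values: 0 → 15 → 18 → 19

Answer: 19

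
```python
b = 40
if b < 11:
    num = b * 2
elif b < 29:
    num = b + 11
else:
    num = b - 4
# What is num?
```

Trace:
`b = 40` → b = 40
`if b < 11: ...` → b < 11 is False, b < 29 is False, take else branch → num = 36
So num = 36

Answer: 36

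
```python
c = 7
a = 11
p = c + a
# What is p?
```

Trace:
`c = 7` → c = 7
`a = 11` → a = 11
`p = c + a` → p = 18
So p = 18

Answer: 18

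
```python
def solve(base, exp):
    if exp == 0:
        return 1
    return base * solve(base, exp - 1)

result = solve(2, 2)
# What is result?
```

solve(2, 2) = 2 * 2 = 4

Answer: 4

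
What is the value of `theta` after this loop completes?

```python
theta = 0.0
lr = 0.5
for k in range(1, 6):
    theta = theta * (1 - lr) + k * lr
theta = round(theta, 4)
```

Moving average with lr=0.5
`theta` takes the values: 0.0 → 0.5 → 1.25 → 2.125 → 3.0625 → 4.03125 → 4.0312

Answer: 4.0312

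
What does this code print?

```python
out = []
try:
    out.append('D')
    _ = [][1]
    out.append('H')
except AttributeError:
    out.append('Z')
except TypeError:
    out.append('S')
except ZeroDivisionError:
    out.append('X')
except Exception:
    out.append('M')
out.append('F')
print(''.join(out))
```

Execution trace: 'D' (try body) → 'M' (except Exception) → 'F' (after the try/except). Output: DMF

Answer: DMF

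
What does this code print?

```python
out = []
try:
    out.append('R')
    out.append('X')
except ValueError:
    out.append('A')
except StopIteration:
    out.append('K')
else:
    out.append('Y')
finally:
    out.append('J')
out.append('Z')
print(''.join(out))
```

Execution trace: 'R' (try body) → 'X' (try body, no exception) → 'Y' (else) → 'J' (finally) → 'Z' (after the try/except). Output: RXYJZ

Answer: RXYJZ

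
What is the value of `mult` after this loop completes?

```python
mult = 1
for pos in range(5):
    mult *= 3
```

3^5 = 243
`mult` takes the values: 1 → 3 → 9 → 27 → 81 → 243

Answer: 243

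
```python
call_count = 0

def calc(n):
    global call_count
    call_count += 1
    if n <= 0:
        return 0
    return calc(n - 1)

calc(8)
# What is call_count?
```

Linear recursion stepping by 1: 9 calls from n=8 down to ≤0.

Answer: 9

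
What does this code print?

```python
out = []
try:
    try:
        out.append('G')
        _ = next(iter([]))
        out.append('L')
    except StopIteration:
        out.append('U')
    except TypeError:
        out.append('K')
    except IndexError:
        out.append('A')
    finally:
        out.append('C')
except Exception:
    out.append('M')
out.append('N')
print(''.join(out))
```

Execution trace: 'G' (inner try body) → 'U' (inner except StopIteration) → 'C' (inner finally) → 'N' (after the try/except). Output: GUCN

Answer: GUCN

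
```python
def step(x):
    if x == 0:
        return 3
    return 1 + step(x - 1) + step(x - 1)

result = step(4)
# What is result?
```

step(x) = 1 + 2·step(x-1), step(0)=3. Closed form: (3+1)·2^4 - 1 = 63.

Answer: 63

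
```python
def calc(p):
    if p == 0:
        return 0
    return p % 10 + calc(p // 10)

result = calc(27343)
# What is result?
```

Sum of digits of 27343: 3 + 4 + 3 + 7 + 2 = 19

Answer: 19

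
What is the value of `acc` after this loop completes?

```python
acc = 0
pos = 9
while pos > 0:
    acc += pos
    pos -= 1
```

Sum 9 down to 1
`acc` takes the values: 0 → 9 → 17 → 24 → 30 → 35 → 39 → 42 → 44 → 45

Answer: 45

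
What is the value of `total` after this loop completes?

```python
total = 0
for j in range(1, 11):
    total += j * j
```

Sum of squares 1² to 10² = 385
`total` takes the values: 0 → 1 → 5 → 14 → 30 → 55 → 91 → 140 → 204 → 285 → 385

Answer: 385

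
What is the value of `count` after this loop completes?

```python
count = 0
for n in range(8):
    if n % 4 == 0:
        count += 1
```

Count numbers divisible by 4 in range(8)
`count` takes the values: 0 → 1 → 2

Answer: 2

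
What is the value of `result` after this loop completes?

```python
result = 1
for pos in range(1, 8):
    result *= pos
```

7! = 5040
`result` takes the values: 1 → 2 → 6 → 24 → 120 → 720 → 5040

Answer: 5040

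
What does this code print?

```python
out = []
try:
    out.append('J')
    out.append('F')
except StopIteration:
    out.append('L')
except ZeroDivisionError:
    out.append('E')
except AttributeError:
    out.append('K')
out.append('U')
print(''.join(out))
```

Execution trace: 'J' (try body) → 'F' (try body, no exception) → 'U' (after the try/except). Output: JFU

Answer: JFU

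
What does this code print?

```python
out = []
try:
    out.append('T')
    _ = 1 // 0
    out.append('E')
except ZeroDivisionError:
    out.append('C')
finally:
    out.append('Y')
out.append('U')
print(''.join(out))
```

Execution trace: 'T' (try body) → 'C' (except ZeroDivisionError) → 'Y' (finally) → 'U' (after the try/except). Output: TCYU

Answer: TCYU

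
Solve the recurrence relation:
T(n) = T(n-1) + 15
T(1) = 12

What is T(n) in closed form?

Unrolling: T(n) = T(1) + 15·(n-1) = 12 + 15(n-1) = 15n - 3.

Answer: T(n) = 15n - 3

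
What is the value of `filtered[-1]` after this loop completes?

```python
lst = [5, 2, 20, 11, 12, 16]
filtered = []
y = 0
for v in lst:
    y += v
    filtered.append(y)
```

Cumulative sum ends at 66
`filtered` takes the values: [] → [5] → [5, 7] → [5, 7, 27] → [5, 7, 27, 38] → [5, 7, 27, 38, 50] → [5, 7, 27, 38, 50, 66]
So `filtered[-1]` = 66

Answer: 66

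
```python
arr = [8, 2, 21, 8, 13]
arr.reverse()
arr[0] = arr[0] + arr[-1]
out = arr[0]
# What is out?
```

Trace:
`arr = [8, 2, 21, 8, 13]` → arr = [8, 2, 21, 8, 13]
`arr.reverse()` → arr = [13, 8, 21, 2, 8]
`arr[0] = arr[0] + arr[-1]` → arr = [21, 8, 21, 2, 8]
`out = arr[0]` → out = 21
So out = 21

Answer: 21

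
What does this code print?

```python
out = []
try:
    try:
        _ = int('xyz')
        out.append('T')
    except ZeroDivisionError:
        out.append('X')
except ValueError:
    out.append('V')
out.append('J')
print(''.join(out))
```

Execution trace: 'V' (outer except ValueError) → 'J' (after the try/except). Output: VJ

Answer: VJ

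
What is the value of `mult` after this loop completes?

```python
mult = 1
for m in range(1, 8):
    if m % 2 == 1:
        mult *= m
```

Product of odd numbers 1 to 7
`mult` takes the values: 1 → 3 → 15 → 105

Answer: 105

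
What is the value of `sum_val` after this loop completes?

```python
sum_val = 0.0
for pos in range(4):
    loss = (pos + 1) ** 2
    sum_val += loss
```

Sum of squared losses 1² + 2² + ... + 4²
`sum_val` takes the values: 0.0 → 1.0 → 5.0 → 14.0 → 30.0

Answer: 30.0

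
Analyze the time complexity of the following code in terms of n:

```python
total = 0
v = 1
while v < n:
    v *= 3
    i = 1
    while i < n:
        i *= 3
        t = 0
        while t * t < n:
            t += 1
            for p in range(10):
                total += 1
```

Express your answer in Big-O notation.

Each loop level contributes: log n × log n × √n × 1. Multiplying the contributions gives O(√n log² n).

Answer: O(√n log² n)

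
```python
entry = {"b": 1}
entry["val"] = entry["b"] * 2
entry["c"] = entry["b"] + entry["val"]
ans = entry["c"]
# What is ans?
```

Trace:
`entry = {"b": 1}` → entry = {'b': 1}
`entry["val"] = entry["b"] * 2` → entry = {'b': 1, 'val': 2}
`entry["c"] = entry["b"] + entry["val"]` → entry = {'b': 1, 'val': 2, 'c': 3}
`ans = entry["c"]` → ans = 3
So ans = 3

Answer: 3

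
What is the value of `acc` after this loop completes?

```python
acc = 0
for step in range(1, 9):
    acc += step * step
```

Sum of squares 1² to 8² = 204
`acc` takes the values: 0 → 1 → 5 → 14 → 30 → 55 → 91 → 140 → 204

Answer: 204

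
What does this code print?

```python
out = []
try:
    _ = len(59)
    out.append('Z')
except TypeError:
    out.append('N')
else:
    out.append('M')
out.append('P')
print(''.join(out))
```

Execution trace: 'N' (except TypeError) → 'P' (after the try/except). Output: NP

Answer: NP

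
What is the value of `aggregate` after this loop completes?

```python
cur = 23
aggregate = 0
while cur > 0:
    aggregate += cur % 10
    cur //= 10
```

Sum digits of 23
`aggregate` takes the values: 0 → 3 → 5

Answer: 5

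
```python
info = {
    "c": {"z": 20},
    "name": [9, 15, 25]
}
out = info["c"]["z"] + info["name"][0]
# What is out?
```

Trace:
`info = { ...` → info = {'c': {'z': 20}, 'name': [9, 15, 25]}
`out = info["c"]["z"] + info["name"][0]` → out = 29
So out = 29

Answer: 29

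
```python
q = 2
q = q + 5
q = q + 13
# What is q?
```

Trace:
`q = 2` → q = 2
`q = q + 5` → q = 7
`q = q + 13` → q = 20
So q = 20

Answer: 20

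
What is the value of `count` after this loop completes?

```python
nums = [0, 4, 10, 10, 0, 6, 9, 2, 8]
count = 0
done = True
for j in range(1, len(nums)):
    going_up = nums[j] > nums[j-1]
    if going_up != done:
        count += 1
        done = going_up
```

Count direction changes in [0, 4, 10, 10, 0, 6, 9, 2, 8]
`count` takes the values: 0 → 1 → 2 → 3 → 4

Answer: 4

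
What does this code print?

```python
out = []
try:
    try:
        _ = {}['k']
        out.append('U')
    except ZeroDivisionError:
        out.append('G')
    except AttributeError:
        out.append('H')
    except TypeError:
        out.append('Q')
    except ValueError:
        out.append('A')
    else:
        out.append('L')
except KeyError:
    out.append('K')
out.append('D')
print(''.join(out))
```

Execution trace: 'K' (outer except KeyError) → 'D' (after the try/except). Output: KD

Answer: KD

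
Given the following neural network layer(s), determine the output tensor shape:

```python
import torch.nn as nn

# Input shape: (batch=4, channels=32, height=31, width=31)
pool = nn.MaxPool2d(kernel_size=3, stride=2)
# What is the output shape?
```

Input: (4, 32, 31, 31) -> Output: (4, 32, 15, 15)

Answer: (4, 32, 15, 15)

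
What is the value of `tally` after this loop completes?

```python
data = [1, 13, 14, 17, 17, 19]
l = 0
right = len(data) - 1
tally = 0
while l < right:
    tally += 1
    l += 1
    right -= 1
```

Iterations until pointers meet (list length 6)
`tally` takes the values: 0 → 1 → 2 → 3

Answer: 3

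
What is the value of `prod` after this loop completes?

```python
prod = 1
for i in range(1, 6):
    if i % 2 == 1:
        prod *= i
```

Product of odd numbers 1 to 5
`prod` takes the values: 1 → 3 → 15

Answer: 15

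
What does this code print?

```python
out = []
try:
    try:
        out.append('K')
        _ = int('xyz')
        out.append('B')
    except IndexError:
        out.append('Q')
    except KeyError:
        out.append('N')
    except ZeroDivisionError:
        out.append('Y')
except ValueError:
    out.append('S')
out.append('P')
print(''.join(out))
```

Execution trace: 'K' (inner try body) → 'S' (outer except ValueError) → 'P' (after the try/except). Output: KSP

Answer: KSP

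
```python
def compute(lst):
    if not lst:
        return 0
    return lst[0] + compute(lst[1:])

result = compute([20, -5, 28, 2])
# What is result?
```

20 + (-5) + 28 + 2 + 0 = 45

Answer: 45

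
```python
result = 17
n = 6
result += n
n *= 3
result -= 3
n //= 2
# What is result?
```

Trace:
`result = 17` → result = 17
`n = 6` → n = 6
`result += n` → result = 23
`n *= 3` → n = 18
`result -= 3` → result = 20
`n //= 2` → n = 9
So result = 20

Answer: 20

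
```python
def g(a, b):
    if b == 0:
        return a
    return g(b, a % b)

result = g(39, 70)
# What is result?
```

g(39, 70) -> g(70, 39) -> g(39, 31) -> g(31, 8) -> g(8, 7) -> g(7, 1) -> g(1, 0) -> 1

Answer: 1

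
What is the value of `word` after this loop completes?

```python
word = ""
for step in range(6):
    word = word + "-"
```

Repeat '-' 6 times
`word` takes the values: "" → "-" → "--" → "---" → "----" → "-----" → "------"

Answer: "------"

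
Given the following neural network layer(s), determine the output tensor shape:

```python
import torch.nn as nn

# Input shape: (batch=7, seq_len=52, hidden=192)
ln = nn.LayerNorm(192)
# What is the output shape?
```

Input: (7, 52, 192) -> Output: (7, 52, 192)

Answer: (7, 52, 192)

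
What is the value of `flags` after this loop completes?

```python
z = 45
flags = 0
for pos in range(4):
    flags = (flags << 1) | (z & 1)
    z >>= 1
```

Reverse lowest 4 bits of 45
`flags` takes the values: 0 → 1 → 2 → 5 → 11

Answer: 11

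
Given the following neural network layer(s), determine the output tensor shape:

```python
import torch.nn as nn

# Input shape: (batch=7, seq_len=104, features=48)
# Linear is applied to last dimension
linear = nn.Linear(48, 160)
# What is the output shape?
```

Input: (7, 104, 48) -> Output: (7, 104, 160)

Answer: (7, 104, 160)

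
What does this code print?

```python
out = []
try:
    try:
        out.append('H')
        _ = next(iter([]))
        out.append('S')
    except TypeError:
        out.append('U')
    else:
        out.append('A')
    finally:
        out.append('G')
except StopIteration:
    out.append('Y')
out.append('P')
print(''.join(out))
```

Execution trace: 'H' (try body) → 'G' (finally) → 'Y' (outer except StopIteration) → 'P' (after the try/except). Output: HGYP

Answer: HGYP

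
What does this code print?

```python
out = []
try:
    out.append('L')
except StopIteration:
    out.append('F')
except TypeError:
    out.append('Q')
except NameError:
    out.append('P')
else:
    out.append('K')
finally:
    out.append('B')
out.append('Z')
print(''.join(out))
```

Execution trace: 'L' (try body, no exception) → 'K' (else) → 'B' (finally) → 'Z' (after the try/except). Output: LKBZ

Answer: LKBZ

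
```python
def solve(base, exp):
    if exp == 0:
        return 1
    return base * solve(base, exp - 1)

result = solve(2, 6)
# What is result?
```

solve(2, 6) = 2 * 2 * 2 * 2 * 2 * 2 = 64

Answer: 64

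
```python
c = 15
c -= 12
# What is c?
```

Trace:
`c = 15` → c = 15
`c -= 12` → c = 3
So c = 3

Answer: 3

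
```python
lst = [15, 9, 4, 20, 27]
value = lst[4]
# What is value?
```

Trace:
`lst = [15, 9, 4, 20, 27]` → lst = [15, 9, 4, 20, 27]
`value = lst[4]` → value = 27
So value = 27

Answer: 27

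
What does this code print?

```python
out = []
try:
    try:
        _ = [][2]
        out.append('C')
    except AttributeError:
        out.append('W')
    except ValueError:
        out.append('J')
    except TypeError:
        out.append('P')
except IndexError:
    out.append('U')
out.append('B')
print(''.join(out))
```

Execution trace: 'U' (outer except IndexError) → 'B' (after the try/except). Output: UB

Answer: UB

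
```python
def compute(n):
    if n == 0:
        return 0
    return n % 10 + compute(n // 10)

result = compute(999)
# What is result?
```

Sum of digits of 999: 9 + 9 + 9 = 27

Answer: 27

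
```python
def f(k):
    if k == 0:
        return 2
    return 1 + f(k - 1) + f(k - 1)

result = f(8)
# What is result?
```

f(k) = 1 + 2·f(k-1), f(0)=2. Closed form: (2+1)·2^8 - 1 = 767.

Answer: 767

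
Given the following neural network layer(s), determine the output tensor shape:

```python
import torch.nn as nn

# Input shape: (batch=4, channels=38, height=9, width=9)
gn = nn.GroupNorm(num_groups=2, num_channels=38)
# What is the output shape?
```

Input: (4, 38, 9, 9) -> Output: (4, 38, 9, 9)

Answer: (4, 38, 9, 9)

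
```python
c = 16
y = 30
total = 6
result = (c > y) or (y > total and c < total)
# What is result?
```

Trace:
`c = 16` → c = 16
`y = 30` → y = 30
`total = 6` → total = 6
`result = (c > y) or (y > total and c < total)` → result = False
So result = False

Answer: False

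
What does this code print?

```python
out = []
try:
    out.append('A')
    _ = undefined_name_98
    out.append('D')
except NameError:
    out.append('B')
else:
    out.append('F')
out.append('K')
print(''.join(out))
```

Execution trace: 'A' (try body) → 'B' (except NameError) → 'K' (after the try/except). Output: ABK

Answer: ABK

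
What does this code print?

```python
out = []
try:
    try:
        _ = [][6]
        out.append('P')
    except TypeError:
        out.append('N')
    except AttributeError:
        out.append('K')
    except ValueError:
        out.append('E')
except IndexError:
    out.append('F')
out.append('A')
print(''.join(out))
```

Execution trace: 'F' (outer except IndexError) → 'A' (after the try/except). Output: FA

Answer: FA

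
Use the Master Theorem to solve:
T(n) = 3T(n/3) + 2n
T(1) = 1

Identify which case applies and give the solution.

a=3, b=3, f(n)=2n. log_3(3) = 1. Since c=1 = 1, Case 2 applies: T(n) = Θ(n^log_b(a) · log n) = O(n log n).

Answer: O(n log n) - Case 2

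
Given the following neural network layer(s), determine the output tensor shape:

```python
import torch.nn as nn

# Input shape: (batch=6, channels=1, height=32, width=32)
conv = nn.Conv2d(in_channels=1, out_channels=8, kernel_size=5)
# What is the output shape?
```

Input: (6, 1, 32, 32) -> Output: (6, 8, 28, 28)

Answer: (6, 8, 28, 28)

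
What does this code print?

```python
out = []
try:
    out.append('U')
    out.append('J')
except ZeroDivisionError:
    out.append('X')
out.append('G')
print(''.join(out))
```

Execution trace: 'U' (try body) → 'J' (try body, no exception) → 'G' (after the try/except). Output: UJG

Answer: UJG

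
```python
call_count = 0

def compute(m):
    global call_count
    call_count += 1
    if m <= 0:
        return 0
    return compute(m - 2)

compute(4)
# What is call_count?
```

Linear recursion stepping by 2: 3 calls from m=4 down to ≤0.

Answer: 3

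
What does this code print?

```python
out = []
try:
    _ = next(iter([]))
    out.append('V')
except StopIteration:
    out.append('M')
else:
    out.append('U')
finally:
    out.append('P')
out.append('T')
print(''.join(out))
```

Execution trace: 'M' (except StopIteration) → 'P' (finally) → 'T' (after the try/except). Output: MPT

Answer: MPT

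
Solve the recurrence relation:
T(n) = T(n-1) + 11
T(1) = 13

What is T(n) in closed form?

Unrolling: T(n) = T(1) + 11·(n-1) = 13 + 11(n-1) = 11n + 2.

Answer: T(n) = 11n + 2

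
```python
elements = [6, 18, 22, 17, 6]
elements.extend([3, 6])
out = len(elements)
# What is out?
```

Trace:
`elements = [6, 18, 22, 17, 6]` → elements = [6, 18, 22, 17, 6]
`elements.extend([3, 6])` → elements = [6, 18, 22, 17, 6, 3, 6]
`out = len(elements)` → out = 7
So out = 7

Answer: 7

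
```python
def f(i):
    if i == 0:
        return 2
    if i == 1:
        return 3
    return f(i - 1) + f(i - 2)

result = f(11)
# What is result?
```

Build up from base cases: f(0)=2, f(1)=3, f(2)=5, f(3)=8, f(4)=13, f(5)=21, f(6)=34, ..., f(11)=377

Answer: 377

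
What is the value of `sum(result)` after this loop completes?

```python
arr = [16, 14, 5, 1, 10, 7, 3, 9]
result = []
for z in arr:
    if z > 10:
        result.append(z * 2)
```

Sum of doubled values > 10
`result` takes the values: [] → [32] → [32, 28]
So `sum(result)` = 60

Answer: 60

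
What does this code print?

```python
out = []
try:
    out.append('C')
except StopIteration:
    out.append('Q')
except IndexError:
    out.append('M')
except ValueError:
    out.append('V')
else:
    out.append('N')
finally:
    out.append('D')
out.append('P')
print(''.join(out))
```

Execution trace: 'C' (try body, no exception) → 'N' (else) → 'D' (finally) → 'P' (after the try/except). Output: CNDP

Answer: CNDP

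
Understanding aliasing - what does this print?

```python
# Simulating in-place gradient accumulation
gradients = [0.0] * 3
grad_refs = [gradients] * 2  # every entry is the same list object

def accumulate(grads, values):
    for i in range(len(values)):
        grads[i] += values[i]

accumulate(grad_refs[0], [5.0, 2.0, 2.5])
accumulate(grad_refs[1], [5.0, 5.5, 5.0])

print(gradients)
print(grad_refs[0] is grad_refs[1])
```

Key concept: gradient accumulation aliasing.
Step by step:
`gradients = [0.0] * 3` → gradients = [0.0, 0.0, 0.0]
`grad_refs = [gradients] * 2` → grad_refs = [[0.0, 0.0, 0.0], [0.0, 0.0, 0.0]]
`accumulate(grad_refs[0], [5.0, 2.0, 2.5])` → gradients = [5.0, 2.0, 2.5]; grad_refs = [[5.0, 2.0, 2.5], [5.0, 2.0, 2.5]]
`accumulate(grad_refs[1], [5.0, 5.5, 5.0])` → gradients = [10.0, 7.5, 7.5]; grad_refs = [[10.0, 7.5, 7.5], [10.0, 7.5, 7.5]]
`print(gradients)` → prints [10.0, 7.5, 7.5]
`print(grad_refs[0] is grad_refs[1])` → prints True

Answer:
[10.0, 7.5, 7.5]
True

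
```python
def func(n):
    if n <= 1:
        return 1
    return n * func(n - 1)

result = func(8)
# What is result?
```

func(8) = 8 * 7 * 6 * 5 * 4 * 3 * 2 * 1 = 40320

Answer: 40320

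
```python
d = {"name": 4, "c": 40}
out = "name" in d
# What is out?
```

Trace:
`d = {"name": 4, "c": 40}` → d = {'name': 4, 'c': 40}
`out = "name" in d` → out = True
So out = True

Answer: True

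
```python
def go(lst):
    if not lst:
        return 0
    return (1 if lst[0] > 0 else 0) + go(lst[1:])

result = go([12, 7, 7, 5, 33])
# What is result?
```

Count of positive elements in [12, 7, 7, 5, 33] = 5

Answer: 5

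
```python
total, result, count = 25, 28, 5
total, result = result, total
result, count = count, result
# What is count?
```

Trace:
`total, result, count = 25, 28, 5` → total = 25; result = 28; count = 5
`total, result = result, total` → total = 28; result = 25
`result, count = count, result` → result = 5; count = 25
So count = 25

Answer: 25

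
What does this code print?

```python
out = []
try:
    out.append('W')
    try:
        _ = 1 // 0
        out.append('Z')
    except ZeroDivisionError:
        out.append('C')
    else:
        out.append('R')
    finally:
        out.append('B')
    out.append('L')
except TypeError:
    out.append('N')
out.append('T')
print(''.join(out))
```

Execution trace: 'W' (try body) → 'C' (inner except ZeroDivisionError) → 'B' (inner finally) → 'L' (try body, no exception) → 'T' (after the try/except). Output: WCBLT

Answer: WCBLT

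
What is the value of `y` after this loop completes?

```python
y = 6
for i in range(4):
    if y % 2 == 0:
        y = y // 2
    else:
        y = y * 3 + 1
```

Collatz-style transformation from 6
`y` takes the values: 6 → 3 → 10 → 5 → 16

Answer: 16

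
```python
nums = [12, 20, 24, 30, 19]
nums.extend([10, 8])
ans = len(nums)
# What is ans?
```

Trace:
`nums = [12, 20, 24, 30, 19]` → nums = [12, 20, 24, 30, 19]
`nums.extend([10, 8])` → nums = [12, 20, 24, 30, 19, 10, 8]
`ans = len(nums)` → ans = 7
So ans = 7

Answer: 7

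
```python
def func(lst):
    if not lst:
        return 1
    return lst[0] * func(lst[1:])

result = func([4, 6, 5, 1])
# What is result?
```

Product over [4, 6, 5, 1] = 4 * 6 * 5 * 1 = 120

Answer: 120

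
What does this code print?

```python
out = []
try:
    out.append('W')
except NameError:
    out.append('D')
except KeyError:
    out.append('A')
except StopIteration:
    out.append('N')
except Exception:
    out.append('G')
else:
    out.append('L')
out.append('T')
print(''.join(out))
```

Execution trace: 'W' (try body, no exception) → 'L' (else) → 'T' (after the try/except). Output: WLT

Answer: WLT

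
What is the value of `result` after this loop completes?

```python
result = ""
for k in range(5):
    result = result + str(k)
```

Concatenate digits 0 to 4
`result` takes the values: "" → "0" → "01" → "012" → "0123" → "01234"

Answer: "01234"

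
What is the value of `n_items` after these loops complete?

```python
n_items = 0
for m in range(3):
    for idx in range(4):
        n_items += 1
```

3 * 4 = 12
`n_items` takes the values: 0 → 1 → 2 → 3 → 4 → 5 → 6 → 7 → 8 → 9 → 10 → 11 → 12

Answer: 12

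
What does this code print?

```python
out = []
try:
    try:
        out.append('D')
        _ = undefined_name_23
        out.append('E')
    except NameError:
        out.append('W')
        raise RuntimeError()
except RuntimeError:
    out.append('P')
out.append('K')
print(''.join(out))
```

Execution trace: 'D' (inner try body) → 'W' (inner except NameError) → 'P' (outer except RuntimeError) → 'K' (after the try/except). Output: DWPK

Answer: DWPK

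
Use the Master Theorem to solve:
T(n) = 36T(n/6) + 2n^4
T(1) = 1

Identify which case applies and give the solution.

a=36, b=6, f(n)=2n^4. log_6(36) = 2. Since c=4 > 2 and the regularity condition holds (36(n/6)^4 = (36/6^4)n^4 with 36/6^4 < 1), Case 3 applies: T(n) = Θ(f(n)) = O(n^4).

Answer: O(n^4) - Case 3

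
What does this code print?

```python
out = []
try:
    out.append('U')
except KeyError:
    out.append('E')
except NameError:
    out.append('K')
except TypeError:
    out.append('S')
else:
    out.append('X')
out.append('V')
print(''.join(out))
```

Execution trace: 'U' (try body, no exception) → 'X' (else) → 'V' (after the try/except). Output: UXV

Answer: UXV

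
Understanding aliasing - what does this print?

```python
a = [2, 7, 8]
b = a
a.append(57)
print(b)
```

Key concept: basic list aliasing.
Step by step:
`a = [2, 7, 8]` → a = [2, 7, 8]
`b = a` → b = [2, 7, 8] (same object as a)
`a.append(57)` → a = [2, 7, 8, 57] (same object as b); b = [2, 7, 8, 57] (same object as a)
`print(b)` → prints [2, 7, 8, 57]

Answer: [2, 7, 8, 57]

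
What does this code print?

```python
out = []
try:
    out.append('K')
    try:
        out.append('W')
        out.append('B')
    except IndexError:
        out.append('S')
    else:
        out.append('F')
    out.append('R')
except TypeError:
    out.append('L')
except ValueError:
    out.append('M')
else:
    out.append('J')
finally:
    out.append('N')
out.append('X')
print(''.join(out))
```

Execution trace: 'K' (try body) → 'W' (inner try body) → 'B' (inner try body, no exception) → 'F' (inner else) → 'R' (try body, no exception) → 'J' (else) → 'N' (finally) → 'X' (after the try/except). Output: KWBFRJNX

Answer: KWBFRJNX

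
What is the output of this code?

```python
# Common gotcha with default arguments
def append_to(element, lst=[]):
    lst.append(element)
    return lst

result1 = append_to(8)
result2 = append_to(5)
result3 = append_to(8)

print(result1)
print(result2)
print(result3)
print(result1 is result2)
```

Key concept: mutable default argument gotcha.
Step by step:
`result1 = append_to(8)` → result1 = [8]
`result2 = append_to(5)` → result1 = [8, 5] (same object as result2); result2 = [8, 5] (same object as result1)
`result3 = append_to(8)` → result1 = [8, 5, 8] (same object as result2, result3); result2 = [8, 5, 8] (same object as result1, result3); result3 = [8, 5, 8] (same object as result1, result2)
`print(result1)` → prints [8, 5, 8]
`print(result2)` → prints [8, 5, 8]
`print(result3)` → prints [8, 5, 8]
`print(result1 is result2)` → prints True

Answer:
[8, 5, 8]
[8, 5, 8]
[8, 5, 8]
True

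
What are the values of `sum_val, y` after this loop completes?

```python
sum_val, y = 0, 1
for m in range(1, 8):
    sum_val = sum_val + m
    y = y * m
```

Sum and factorial of 1 to 7
`sum_val, y` takes the values: (0, 1) → (1, 1) → (3, 1) → (3, 2) → (6, 2) → (6, 6) → (10, 6) → (10, 24) → (15, 24) → (15, 120) → (21, 120) → (21, 720) → (28, 720) → (28, 5040)

Answer: 28, 5040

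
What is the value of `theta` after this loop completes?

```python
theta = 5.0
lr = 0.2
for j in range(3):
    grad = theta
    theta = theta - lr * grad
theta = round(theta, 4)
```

Gradient descent: w = 5.0 * (1 - 0.2)^3
`theta` takes the values: 5.0 → 4.0 → 3.2 → 2.56

Answer: 2.56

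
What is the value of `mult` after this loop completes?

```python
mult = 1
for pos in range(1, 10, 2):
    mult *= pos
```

Product of 1, 3, 5, ... up to 9
`mult` takes the values: 1 → 3 → 15 → 105 → 945

Answer: 945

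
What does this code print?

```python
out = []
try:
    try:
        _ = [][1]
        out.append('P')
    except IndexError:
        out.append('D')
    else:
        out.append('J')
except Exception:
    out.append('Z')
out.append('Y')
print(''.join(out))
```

Execution trace: 'D' (inner except IndexError) → 'Y' (after the try/except). Output: DY

Answer: DY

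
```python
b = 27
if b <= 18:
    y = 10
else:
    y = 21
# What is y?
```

Trace:
`b = 27` → b = 27
`if b <= 18: ...` → b <= 18 is False, take else branch → y = 21
So y = 21

Answer: 21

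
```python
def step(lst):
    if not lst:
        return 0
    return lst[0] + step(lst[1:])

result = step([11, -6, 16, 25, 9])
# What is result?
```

11 + (-6) + 16 + 25 + 9 + 0 = 55

Answer: 55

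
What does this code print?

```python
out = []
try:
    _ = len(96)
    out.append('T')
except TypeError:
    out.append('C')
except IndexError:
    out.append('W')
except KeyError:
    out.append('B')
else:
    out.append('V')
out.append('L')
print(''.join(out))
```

Execution trace: 'C' (except TypeError) → 'L' (after the try/except). Output: CL

Answer: CL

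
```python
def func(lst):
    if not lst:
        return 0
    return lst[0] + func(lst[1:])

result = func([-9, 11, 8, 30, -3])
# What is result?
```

(-9) + 11 + 8 + 30 + (-3) + 0 = 37

Answer: 37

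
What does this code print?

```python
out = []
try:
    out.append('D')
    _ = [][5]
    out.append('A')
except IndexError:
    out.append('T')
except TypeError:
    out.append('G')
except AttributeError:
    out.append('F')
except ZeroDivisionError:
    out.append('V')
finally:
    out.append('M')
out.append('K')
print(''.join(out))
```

Execution trace: 'D' (try body) → 'T' (except IndexError) → 'M' (finally) → 'K' (after the try/except). Output: DTMK

Answer: DTMK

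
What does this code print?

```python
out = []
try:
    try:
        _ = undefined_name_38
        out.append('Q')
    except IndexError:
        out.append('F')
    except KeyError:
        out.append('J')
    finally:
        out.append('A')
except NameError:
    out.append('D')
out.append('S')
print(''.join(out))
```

Execution trace: 'A' (finally) → 'D' (outer except NameError) → 'S' (after the try/except). Output: ADS

Answer: ADS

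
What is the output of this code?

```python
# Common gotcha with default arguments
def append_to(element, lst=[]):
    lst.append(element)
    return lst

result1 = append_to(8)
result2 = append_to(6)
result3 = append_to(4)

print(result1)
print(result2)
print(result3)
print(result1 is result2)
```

Key concept: mutable default argument gotcha.
Step by step:
`result1 = append_to(8)` → result1 = [8]
`result2 = append_to(6)` → result1 = [8, 6] (same object as result2); result2 = [8, 6] (same object as result1)
`result3 = append_to(4)` → result1 = [8, 6, 4] (same object as result2, result3); result2 = [8, 6, 4] (same object as result1, result3); result3 = [8, 6, 4] (same object as result1, result2)
`print(result1)` → prints [8, 6, 4]
`print(result2)` → prints [8, 6, 4]
`print(result3)` → prints [8, 6, 4]
`print(result1 is result2)` → prints True

Answer:
[8, 6, 4]
[8, 6, 4]
[8, 6, 4]
True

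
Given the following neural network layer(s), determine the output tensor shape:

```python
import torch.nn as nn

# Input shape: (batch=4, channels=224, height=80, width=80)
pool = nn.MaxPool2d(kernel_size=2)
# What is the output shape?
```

Input: (4, 224, 80, 80) -> Output: (4, 224, 40, 40)

Answer: (4, 224, 40, 40)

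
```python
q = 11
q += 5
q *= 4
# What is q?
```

Trace:
`q = 11` → q = 11
`q += 5` → q = 16
`q *= 4` → q = 64
So q = 64

Answer: 64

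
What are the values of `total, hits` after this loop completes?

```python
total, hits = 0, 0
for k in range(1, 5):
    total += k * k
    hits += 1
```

Sum of squares and count
`total, hits` takes the values: (0, 0) → (1, 0) → (1, 1) → (5, 1) → (5, 2) → (14, 2) → (14, 3) → (30, 3) → (30, 4)

Answer: 30, 4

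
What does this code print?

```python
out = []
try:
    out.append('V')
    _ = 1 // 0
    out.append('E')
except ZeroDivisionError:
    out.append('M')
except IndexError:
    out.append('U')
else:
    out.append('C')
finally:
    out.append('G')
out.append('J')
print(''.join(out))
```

Execution trace: 'V' (try body) → 'M' (except ZeroDivisionError) → 'G' (finally) → 'J' (after the try/except). Output: VMGJ

Answer: VMGJ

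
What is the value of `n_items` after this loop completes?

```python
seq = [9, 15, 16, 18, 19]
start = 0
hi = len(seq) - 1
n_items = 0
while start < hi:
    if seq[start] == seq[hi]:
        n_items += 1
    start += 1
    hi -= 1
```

Count matching pairs from ends
`n_items` takes the values: 0

Answer: 0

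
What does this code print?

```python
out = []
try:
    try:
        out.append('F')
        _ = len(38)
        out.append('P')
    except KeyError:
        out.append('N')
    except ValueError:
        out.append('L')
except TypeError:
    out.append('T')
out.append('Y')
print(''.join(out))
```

Execution trace: 'F' (try body) → 'T' (outer except TypeError) → 'Y' (after the try/except). Output: FTY

Answer: FTY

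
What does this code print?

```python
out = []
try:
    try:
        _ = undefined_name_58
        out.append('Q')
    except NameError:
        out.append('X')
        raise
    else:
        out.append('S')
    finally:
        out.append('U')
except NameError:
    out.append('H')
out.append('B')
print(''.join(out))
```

Execution trace: 'X' (inner except NameError) → 'U' (inner finally) → 'H' (outer except NameError) → 'B' (after the try/except). Output: XUHB

Answer: XUHB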